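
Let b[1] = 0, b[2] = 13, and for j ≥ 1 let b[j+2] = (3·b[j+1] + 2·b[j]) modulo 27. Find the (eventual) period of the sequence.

We have b[1] = 0,  b[2] = 13,  b[3] = 12,  b[4] = 8,  b[5] = 21,  b[6] = 25,  b[7] = 9,  b[8] = 23,  b[9] = 6,  b[10] = 10,  b[11] = 15,  b[12] = 11,  b[13] = 9,  b[14] = 22,  b[15] = 3,  b[16] = 26,  b[17] = 3,  b[18] = 7,  b[19] = 0,  b[20] = 14,  b[21] = 15,  b[22] = 19,  b[23] = 6,  b[24] = 2,  b[25] = 18,  b[26] = 4,  b[27] = 21,  b[28] = 17,  b[29] = 12,  b[30] = 16,  b[31] = 18,  b[32] = 5,  b[33] = 24,  b[34] = 1,  b[35] = 24,  b[36] = 20,  b[37] = 0,  b[38] = 13.
The sequence repeats with period 36.

36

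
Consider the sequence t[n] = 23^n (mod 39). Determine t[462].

1

t[1] = 23, t[2] = 22, t[3] = 38, t[4] = 16, t[5] = 17, t[6] = 1, t[7] = 23.
The sequence repeats with period 6.
So t[462] = t[1 + ((462-1) mod 6)] = t[6] = 1.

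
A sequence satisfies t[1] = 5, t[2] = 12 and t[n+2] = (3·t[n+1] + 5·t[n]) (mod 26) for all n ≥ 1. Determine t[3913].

5

Computing terms: t[1] = 5, t[2] = 12, t[3] = 9, t[4] = 9, t[5] = 20, t[6] = 1, t[7] = 25, t[8] = 2, t[9] = 1, t[10] = 13, t[11] = 18, t[12] = 15, t[13] = 5, t[14] = 12.
The sequence repeats with period 12.
(3913 - 1) mod 12 = 0, so t[3913] = t[1] = 5.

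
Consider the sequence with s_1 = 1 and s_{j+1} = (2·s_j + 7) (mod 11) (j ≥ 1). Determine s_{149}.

6

Listing terms: s_1 = 1; s_2 = 9; s_3 = 3; s_4 = 2; s_5 = 0; s_6 = 7; s_7 = 10; s_8 = 5; s_9 = 6; s_{10} = 8; s_{11} = 1.
The sequence repeats with period 10.
So s_{149} = s_{1 + ((149-1) mod 10)} = s_9 = 6.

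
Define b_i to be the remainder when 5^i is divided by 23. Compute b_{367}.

19

We have b_1 = 5,  b_2 = 2,  b_3 = 10,  b_4 = 4,  b_5 = 20,  b_6 = 8,  b_7 = 17,  b_8 = 16,  b_9 = 11,  b_{10} = 9,  b_{11} = 22,  b_{12} = 18,  b_{13} = 21,  b_{14} = 13,  b_{15} = 19,  b_{16} = 3,  b_{17} = 15,  b_{18} = 6,  b_{19} = 7,  b_{20} = 12,  b_{21} = 14,  b_{22} = 1,  b_{23} = 5.
Since b_{23} = b_1 = 5, the sequence is periodic with period 22.
So b_{367} = b_{1 + ((367-1) mod 22)} = b_{15} = 19.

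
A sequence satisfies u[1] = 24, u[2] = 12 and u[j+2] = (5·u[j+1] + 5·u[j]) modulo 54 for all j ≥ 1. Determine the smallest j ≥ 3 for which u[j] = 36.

We have u[1] = 24; u[2] = 12; u[3] = 18; u[4] = 42; u[5] = 30; u[6] = 36; u[7] = 6; u[8] = 48; u[9] = 0; u[10] = 24; u[11] = 12.
The sequence repeats with period 9.
The value 36 first appears (with j ≥ 3) at u[6].

6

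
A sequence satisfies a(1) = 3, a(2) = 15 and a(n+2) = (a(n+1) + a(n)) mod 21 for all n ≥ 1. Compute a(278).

0

Listing terms: a(1) = 3; a(2) = 15; a(3) = 18; a(4) = 12; a(5) = 9; a(6) = 0; a(7) = 9; a(8) = 9; a(9) = 18; a(10) = 6; a(11) = 3; a(12) = 9; a(13) = 12; a(14) = 0; a(15) = 12; a(16) = 12; a(17) = 3; a(18) = 15.
The sequence repeats with period 16.
(278 - 1) mod 16 = 5, so a(278) = a(6) = 0.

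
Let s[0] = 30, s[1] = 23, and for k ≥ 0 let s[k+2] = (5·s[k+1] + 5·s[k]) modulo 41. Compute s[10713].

Listing terms: s[0] = 30; s[1] = 23; s[2] = 19; s[3] = 5; s[4] = 38; s[5] = 10; s[6] = 35; s[7] = 20; s[8] = 29; s[9] = 40; s[10] = 17; s[11] = 39; s[12] = 34; s[13] = 37; s[14] = 27; s[15] = 33; s[16] = 13; s[17] = 25; s[18] = 26; s[19] = 9; s[20] = 11; s[21] = 18; s[22] = 22; s[23] = 36; s[24] = 3; s[25] = 31; s[26] = 6; s[27] = 21; s[28] = 12; s[29] = 1; s[30] = 24; s[31] = 2; s[32] = 7; s[33] = 4; s[34] = 14; s[35] = 8; s[36] = 28; s[37] = 16; s[38] = 15; s[39] = 32; s[40] = 30; s[41] = 23.
Since (s[40], s[41]) = (s[0], s[1]) = (30, 23) (two consecutive terms determine the rest), the sequence is periodic with period 40.
(10713 - 0) mod 40 = 33, so s[10713] = s[33] = 4.

4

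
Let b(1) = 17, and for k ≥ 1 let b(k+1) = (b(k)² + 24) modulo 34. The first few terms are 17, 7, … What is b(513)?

Listing terms: b(1) = 17; b(2) = 7; b(3) = 5; b(4) = 15; b(5) = 11; b(6) = 9; b(7) = 3; b(8) = 33; b(9) = 25; b(10) = 3.
Since b(10) = b(7) = 3, the sequence is eventually periodic: after a pre-period of length 6 it cycles with period 3.
For k ≥ 7, b(k) depends only on (k - 7) mod 3. (513 - 7) mod 3 = 2, so b(513) = b(9) = 25.

25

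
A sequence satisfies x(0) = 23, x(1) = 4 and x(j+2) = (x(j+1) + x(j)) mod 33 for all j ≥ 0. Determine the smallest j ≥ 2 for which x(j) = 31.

3

x(0) = 23,  x(1) = 4,  x(2) = 27,  x(3) = 31,  x(4) = 25,  x(5) = 23,  x(6) = 15,  x(7) = 5,  x(8) = 20,  x(9) = 25,  x(10) = 12,  x(11) = 4,  x(12) = 16,  x(13) = 20,  x(14) = 3,  x(15) = 23,  x(16) = 26,  x(17) = 16,  x(18) = 9,  x(19) = 25,  x(20) = 1,  x(21) = 26,  x(22) = 27,  x(23) = 20,  x(24) = 14,  x(25) = 1,  x(26) = 15,  x(27) = 16,  x(28) = 31,  x(29) = 14,  x(30) = 12,  x(31) = 26,  x(32) = 5,  x(33) = 31,  x(34) = 3,  x(35) = 1,  x(36) = 4,  x(37) = 5,  x(38) = 9,  x(39) = 14,  x(40) = 23,  x(41) = 4.
The sequence repeats with period 40.
The value 31 first appears (with j ≥ 2) at x(3).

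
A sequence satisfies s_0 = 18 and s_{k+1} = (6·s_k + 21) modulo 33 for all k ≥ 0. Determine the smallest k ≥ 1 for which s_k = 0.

Listing terms: s_0 = 18,  s_1 = 30,  s_2 = 3,  s_3 = 6,  s_4 = 24,  s_5 = 0,  s_6 = 21,  s_7 = 15,  s_8 = 12,  s_9 = 27,  s_{10} = 18.
Since s_{10} = s_0 = 18, the sequence is periodic with period 10.
The value 0 first appears (with k ≥ 1) at s_5.

5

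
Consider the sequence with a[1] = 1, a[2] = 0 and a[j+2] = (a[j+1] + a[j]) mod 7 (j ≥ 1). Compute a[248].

Listing terms: a[1] = 1,  a[2] = 0,  a[3] = 1,  a[4] = 1,  a[5] = 2,  a[6] = 3,  a[7] = 5,  a[8] = 1,  a[9] = 6,  a[10] = 0,  a[11] = 6,  a[12] = 6,  a[13] = 5,  a[14] = 4,  a[15] = 2,  a[16] = 6,  a[17] = 1,  a[18] = 0.
Since (a[17], a[18]) = (a[1], a[2]) = (1, 0) (two consecutive terms determine the rest), the sequence is periodic with period 16.
(248 - 1) mod 16 = 7, so a[248] = a[8] = 1.

1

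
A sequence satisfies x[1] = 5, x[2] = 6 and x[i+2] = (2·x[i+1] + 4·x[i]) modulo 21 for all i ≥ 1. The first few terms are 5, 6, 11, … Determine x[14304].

Computing terms: x[1] = 5; x[2] = 6; x[3] = 11; x[4] = 4; x[5] = 10; x[6] = 15; x[7] = 7; x[8] = 11; x[9] = 8; x[10] = 18; x[11] = 5; x[12] = 19; x[13] = 16; x[14] = 3; x[15] = 7; x[16] = 5; x[17] = 17; x[18] = 12; x[19] = 8; x[20] = 1; x[21] = 13; x[22] = 9; x[23] = 7; x[24] = 8; x[25] = 2; x[26] = 15; x[27] = 17; x[28] = 10; x[29] = 4; x[30] = 6; x[31] = 7; x[32] = 17; x[33] = 20; x[34] = 3; x[35] = 2; x[36] = 16; x[37] = 19; x[38] = 18; x[39] = 7; x[40] = 2; x[41] = 11; x[42] = 9; x[43] = 20; x[44] = 13; x[45] = 1; x[46] = 12; x[47] = 7; x[48] = 20; x[49] = 5; x[50] = 6.
The sequence repeats with period 48.
So x[14304] = x[1 + ((14304-1) mod 48)] = x[48] = 20.

20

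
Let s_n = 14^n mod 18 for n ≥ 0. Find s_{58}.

4

Computing terms: s_0 = 1,  s_1 = 14,  s_2 = 16,  s_3 = 8,  s_4 = 4,  s_5 = 2,  s_6 = 10,  s_7 = 14.
Since s_7 = s_1 = 14, the sequence is eventually periodic: after a pre-period of length 1 it cycles with period 6.
For n ≥ 1, s_n depends only on (n - 1) mod 6. (58 - 1) mod 6 = 3, so s_{58} = s_4 = 4.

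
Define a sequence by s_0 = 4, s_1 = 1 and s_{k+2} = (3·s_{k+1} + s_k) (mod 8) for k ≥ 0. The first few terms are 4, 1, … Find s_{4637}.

1

We have s_0 = 4,  s_1 = 1,  s_2 = 7,  s_3 = 6,  s_4 = 1,  s_5 = 1,  s_6 = 4,  s_7 = 5,  s_8 = 3,  s_9 = 6,  s_{10} = 5,  s_{11} = 5,  s_{12} = 4,  s_{13} = 1.
The sequence repeats with period 12.
So s_{4637} = s_{0 + ((4637-0) mod 12)} = s_5 = 1.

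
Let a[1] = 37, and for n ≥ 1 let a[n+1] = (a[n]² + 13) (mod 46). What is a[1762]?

2

Listing terms: a[1] = 37, a[2] = 2, a[3] = 17, a[4] = 26, a[5] = 45, a[6] = 14, a[7] = 25, a[8] = 40, a[9] = 3, a[10] = 22, a[11] = 37.
Since a[11] = a[1] = 37, the sequence is periodic with period 10.
(1762 - 1) mod 10 = 1, so a[1762] = a[2] = 2.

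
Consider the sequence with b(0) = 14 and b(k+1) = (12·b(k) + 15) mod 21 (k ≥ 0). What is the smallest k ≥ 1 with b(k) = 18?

We have b(0) = 14; b(1) = 15; b(2) = 6; b(3) = 3; b(4) = 9; b(5) = 18; b(6) = 0; b(7) = 15.
Since b(7) = b(1) = 15, the sequence is eventually periodic: after a pre-period of length 1 it cycles with period 6.
The value 18 first appears (with k ≥ 1) at b(5).

5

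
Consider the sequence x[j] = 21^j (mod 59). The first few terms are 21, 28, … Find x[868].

19

x[1] = 21, x[2] = 28, x[3] = 57, x[4] = 17, x[5] = 3, x[6] = 4, x[7] = 25, x[8] = 53, x[9] = 51, x[10] = 9, x[11] = 12, x[12] = 16, x[13] = 41, x[14] = 35, x[15] = 27, x[16] = 36, x[17] = 48, x[18] = 5, x[19] = 46, x[20] = 22, x[21] = 49, x[22] = 26, x[23] = 15, x[24] = 20, x[25] = 7, x[26] = 29, x[27] = 19, x[28] = 45, x[29] = 1, x[30] = 21.
Since x[30] = x[1] = 21, the sequence is periodic with period 29.
So x[868] = x[1 + ((868-1) mod 29)] = x[27] = 19.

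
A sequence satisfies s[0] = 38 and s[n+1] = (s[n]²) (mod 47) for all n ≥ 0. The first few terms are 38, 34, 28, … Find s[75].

12

Computing terms: s[0] = 38,  s[1] = 34,  s[2] = 28,  s[3] = 32,  s[4] = 37,  s[5] = 6,  s[6] = 36,  s[7] = 27,  s[8] = 24,  s[9] = 12,  s[10] = 3,  s[11] = 9,  s[12] = 34.
Since s[12] = s[1] = 34, the sequence is eventually periodic: after a pre-period of length 1 it cycles with period 11.
For n ≥ 1, s[n] depends only on (n - 1) mod 11. (75 - 1) mod 11 = 8, so s[75] = s[9] = 12.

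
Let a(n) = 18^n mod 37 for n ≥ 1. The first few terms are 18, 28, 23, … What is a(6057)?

31

Listing terms: a(1) = 18, a(2) = 28, a(3) = 23, a(4) = 7, a(5) = 15, a(6) = 11, a(7) = 13, a(8) = 12, a(9) = 31, a(10) = 3, a(11) = 17, a(12) = 10, a(13) = 32, a(14) = 21, a(15) = 8, a(16) = 33, a(17) = 2, a(18) = 36, a(19) = 19, a(20) = 9, a(21) = 14, a(22) = 30, a(23) = 22, a(24) = 26, a(25) = 24, a(26) = 25, a(27) = 6, a(28) = 34, a(29) = 20, a(30) = 27, a(31) = 5, a(32) = 16, a(33) = 29, a(34) = 4, a(35) = 35, a(36) = 1, a(37) = 18.
Since a(37) = a(1) = 18, the sequence is periodic with period 36.
So a(6057) = a(1 + ((6057-1) mod 36)) = a(9) = 31.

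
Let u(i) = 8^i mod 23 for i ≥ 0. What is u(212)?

6

We have u(0) = 1; u(1) = 8; u(2) = 18; u(3) = 6; u(4) = 2; u(5) = 16; u(6) = 13; u(7) = 12; u(8) = 4; u(9) = 9; u(10) = 3; u(11) = 1.
The sequence repeats with period 11.
(212 - 0) mod 11 = 3, so u(212) = u(3) = 6.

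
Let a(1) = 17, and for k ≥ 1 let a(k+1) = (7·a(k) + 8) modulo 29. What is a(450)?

We have a(1) = 17,  a(2) = 11,  a(3) = 27,  a(4) = 23,  a(5) = 24,  a(6) = 2,  a(7) = 22,  a(8) = 17.
The sequence repeats with period 7.
(450 - 1) mod 7 = 1, so a(450) = a(2) = 11.

11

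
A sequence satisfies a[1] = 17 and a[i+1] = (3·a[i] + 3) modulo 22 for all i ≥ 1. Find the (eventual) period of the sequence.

10

We have a[1] = 17, a[2] = 10, a[3] = 11, a[4] = 14, a[5] = 1, a[6] = 6, a[7] = 21, a[8] = 0, a[9] = 3, a[10] = 12, a[11] = 17.
The sequence repeats with period 10.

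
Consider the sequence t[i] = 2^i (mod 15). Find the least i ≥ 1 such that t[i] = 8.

3

We have t[0] = 1,  t[1] = 2,  t[2] = 4,  t[3] = 8,  t[4] = 1.
The sequence repeats with period 4.
The value 8 first appears (with i ≥ 1) at t[3].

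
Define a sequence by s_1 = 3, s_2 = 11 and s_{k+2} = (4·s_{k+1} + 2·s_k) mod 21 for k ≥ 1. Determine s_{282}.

Listing terms: s_1 = 3,  s_2 = 11,  s_3 = 8,  s_4 = 12,  s_5 = 1,  s_6 = 7,  s_7 = 9,  s_8 = 8,  s_9 = 8,  s_{10} = 6,  s_{11} = 19,  s_{12} = 4,  s_{13} = 12,  s_{14} = 14,  s_{15} = 17,  s_{16} = 12,  s_{17} = 19,  s_{18} = 16,  s_{19} = 18,  s_{20} = 20,  s_{21} = 11,  s_{22} = 0,  s_{23} = 1,  s_{24} = 4,  s_{25} = 18,  s_{26} = 17,  s_{27} = 20,  s_{28} = 9,  s_{29} = 13,  s_{30} = 7,  s_{31} = 12,  s_{32} = 20,  s_{33} = 20,  s_{34} = 15,  s_{35} = 16,  s_{36} = 10,  s_{37} = 9,  s_{38} = 14,  s_{39} = 11,  s_{40} = 9,  s_{41} = 16,  s_{42} = 19,  s_{43} = 3,  s_{44} = 8,  s_{45} = 17,  s_{46} = 0,  s_{47} = 13,  s_{48} = 10,  s_{49} = 3,  s_{50} = 11.
The sequence repeats with period 48.
So s_{282} = s_{1 + ((282-1) mod 48)} = s_{42} = 19.

19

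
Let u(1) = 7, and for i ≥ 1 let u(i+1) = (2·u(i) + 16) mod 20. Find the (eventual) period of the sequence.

u(1) = 7; u(2) = 10; u(3) = 16; u(4) = 8; u(5) = 12; u(6) = 0; u(7) = 16.
Since u(7) = u(3) = 16, the sequence is eventually periodic: after a pre-period of length 2 it cycles with period 4.

4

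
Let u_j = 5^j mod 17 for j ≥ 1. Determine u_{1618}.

8

Computing terms: u_1 = 5; u_2 = 8; u_3 = 6; u_4 = 13; u_5 = 14; u_6 = 2; u_7 = 10; u_8 = 16; u_9 = 12; u_{10} = 9; u_{11} = 11; u_{12} = 4; u_{13} = 3; u_{14} = 15; u_{15} = 7; u_{16} = 1; u_{17} = 5.
The sequence repeats with period 16.
(1618 - 1) mod 16 = 1, so u_{1618} = u_2 = 8.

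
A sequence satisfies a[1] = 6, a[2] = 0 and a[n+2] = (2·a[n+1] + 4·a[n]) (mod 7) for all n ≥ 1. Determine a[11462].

Computing terms: a[1] = 6; a[2] = 0; a[3] = 3; a[4] = 6; a[5] = 3; a[6] = 2; a[7] = 2; a[8] = 5; a[9] = 4; a[10] = 0; a[11] = 2; a[12] = 4; a[13] = 2; a[14] = 6; a[15] = 6; a[16] = 1; a[17] = 5; a[18] = 0; a[19] = 6; a[20] = 5; a[21] = 6; a[22] = 4; a[23] = 4; a[24] = 3; a[25] = 1; a[26] = 0; a[27] = 4; a[28] = 1; a[29] = 4; a[30] = 5; a[31] = 5; a[32] = 2; a[33] = 3; a[34] = 0; a[35] = 5; a[36] = 3; a[37] = 5; a[38] = 1; a[39] = 1; a[40] = 6; a[41] = 2; a[42] = 0; a[43] = 1; a[44] = 2; a[45] = 1; a[46] = 3; a[47] = 3; a[48] = 4; a[49] = 6; a[50] = 0.
The sequence repeats with period 48.
So a[11462] = a[1 + ((11462-1) mod 48)] = a[38] = 1.

1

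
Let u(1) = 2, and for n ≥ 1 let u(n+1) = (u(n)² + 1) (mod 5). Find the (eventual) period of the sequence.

u(1) = 2,  u(2) = 0,  u(3) = 1,  u(4) = 2.
Since u(4) = u(1) = 2, the sequence is periodic with period 3.

3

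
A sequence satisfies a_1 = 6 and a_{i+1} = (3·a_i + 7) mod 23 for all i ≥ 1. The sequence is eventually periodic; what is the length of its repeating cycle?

a_1 = 6,  a_2 = 2,  a_3 = 13,  a_4 = 0,  a_5 = 7,  a_6 = 5,  a_7 = 22,  a_8 = 4,  a_9 = 19,  a_{10} = 18,  a_{11} = 15,  a_{12} = 6.
The sequence repeats with period 11.

11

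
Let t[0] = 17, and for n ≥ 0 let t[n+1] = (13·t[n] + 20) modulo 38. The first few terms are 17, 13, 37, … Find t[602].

31

Computing terms: t[0] = 17; t[1] = 13; t[2] = 37; t[3] = 7; t[4] = 35; t[5] = 19; t[6] = 1; t[7] = 33; t[8] = 31; t[9] = 5; t[10] = 9; t[11] = 23; t[12] = 15; t[13] = 25; t[14] = 3; t[15] = 21; t[16] = 27; t[17] = 29; t[18] = 17.
The sequence repeats with period 18.
(602 - 0) mod 18 = 8, so t[602] = t[8] = 31.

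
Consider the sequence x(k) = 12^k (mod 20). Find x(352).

We have x(1) = 12; x(2) = 4; x(3) = 8; x(4) = 16; x(5) = 12.
The sequence repeats with period 4.
(352 - 1) mod 4 = 3, so x(352) = x(4) = 16.

16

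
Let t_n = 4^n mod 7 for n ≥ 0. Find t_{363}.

Listing terms: t_0 = 1, t_1 = 4, t_2 = 2, t_3 = 1.
The sequence repeats with period 3.
So t_{363} = t_{0 + ((363-0) mod 3)} = t_0 = 1.

1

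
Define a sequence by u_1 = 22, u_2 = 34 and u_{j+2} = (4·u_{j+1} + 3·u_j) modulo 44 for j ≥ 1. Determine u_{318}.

6

u_1 = 22; u_2 = 34; u_3 = 26; u_4 = 30; u_5 = 22; u_6 = 2; u_7 = 30; u_8 = 38; u_9 = 22; u_{10} = 26; u_{11} = 38; u_{12} = 10; u_{13} = 22; u_{14} = 30; u_{15} = 10; u_{16} = 42; u_{17} = 22; u_{18} = 38; u_{19} = 42; u_{20} = 18; u_{21} = 22; u_{22} = 10; u_{23} = 18; u_{24} = 14; u_{25} = 22; u_{26} = 42; u_{27} = 14; u_{28} = 6; u_{29} = 22; u_{30} = 18; u_{31} = 6; u_{32} = 34; u_{33} = 22; u_{34} = 14; u_{35} = 34; u_{36} = 2; u_{37} = 22; u_{38} = 6; u_{39} = 2; u_{40} = 26; u_{41} = 22; u_{42} = 34.
The sequence repeats with period 40.
(318 - 1) mod 40 = 37, so u_{318} = u_{38} = 6.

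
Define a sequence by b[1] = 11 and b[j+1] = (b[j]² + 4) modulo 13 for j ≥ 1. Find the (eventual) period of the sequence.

6

We have b[1] = 11,  b[2] = 8,  b[3] = 3,  b[4] = 0,  b[5] = 4,  b[6] = 7,  b[7] = 1,  b[8] = 5,  b[9] = 3.
Since b[9] = b[3] = 3, the sequence is eventually periodic: after a pre-period of length 2 it cycles with period 6.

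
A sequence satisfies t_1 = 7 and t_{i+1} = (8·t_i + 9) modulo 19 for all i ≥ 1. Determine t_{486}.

Listing terms: t_1 = 7, t_2 = 8, t_3 = 16, t_4 = 4, t_5 = 3, t_6 = 14, t_7 = 7.
The sequence repeats with period 6.
(486 - 1) mod 6 = 5, so t_{486} = t_6 = 14.

14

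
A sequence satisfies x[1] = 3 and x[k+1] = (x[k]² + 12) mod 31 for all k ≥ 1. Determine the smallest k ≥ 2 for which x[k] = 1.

4

x[1] = 3; x[2] = 21; x[3] = 19; x[4] = 1; x[5] = 13; x[6] = 26; x[7] = 6; x[8] = 17; x[9] = 22; x[10] = 0; x[11] = 12; x[12] = 1.
Since x[12] = x[4] = 1, the sequence is eventually periodic: after a pre-period of length 3 it cycles with period 8.
The value 1 first appears (with k ≥ 2) at x[4].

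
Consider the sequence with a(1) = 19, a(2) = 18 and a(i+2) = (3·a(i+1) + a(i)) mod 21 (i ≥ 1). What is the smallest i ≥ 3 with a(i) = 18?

8

Listing terms: a(1) = 19,  a(2) = 18,  a(3) = 10,  a(4) = 6,  a(5) = 7,  a(6) = 6,  a(7) = 4,  a(8) = 18,  a(9) = 16,  a(10) = 3,  a(11) = 4,  a(12) = 15,  a(13) = 7,  a(14) = 15,  a(15) = 10,  a(16) = 3,  a(17) = 19,  a(18) = 18.
The sequence repeats with period 16.
The value 18 first appears (with i ≥ 3) at a(8).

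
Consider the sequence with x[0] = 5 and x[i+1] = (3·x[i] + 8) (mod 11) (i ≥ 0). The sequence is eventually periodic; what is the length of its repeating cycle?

x[0] = 5,  x[1] = 1,  x[2] = 0,  x[3] = 8,  x[4] = 10,  x[5] = 5.
Since x[5] = x[0] = 5, the sequence is periodic with period 5.

5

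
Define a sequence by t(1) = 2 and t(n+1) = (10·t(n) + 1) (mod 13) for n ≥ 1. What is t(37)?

t(1) = 2; t(2) = 8; t(3) = 3; t(4) = 5; t(5) = 12; t(6) = 4; t(7) = 2.
The sequence repeats with period 6.
(37 - 1) mod 6 = 0, so t(37) = t(1) = 2.

2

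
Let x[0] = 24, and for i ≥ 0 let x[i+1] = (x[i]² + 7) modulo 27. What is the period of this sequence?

x[0] = 24, x[1] = 16, x[2] = 20, x[3] = 2, x[4] = 11, x[5] = 20.
Since x[5] = x[2] = 20, the sequence is eventually periodic: after a pre-period of length 2 it cycles with period 3.

3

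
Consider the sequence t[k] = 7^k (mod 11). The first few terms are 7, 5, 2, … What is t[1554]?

t[1] = 7, t[2] = 5, t[3] = 2, t[4] = 3, t[5] = 10, t[6] = 4, t[7] = 6, t[8] = 9, t[9] = 8, t[10] = 1, t[11] = 7.
The sequence repeats with period 10.
So t[1554] = t[1 + ((1554-1) mod 10)] = t[4] = 3.

3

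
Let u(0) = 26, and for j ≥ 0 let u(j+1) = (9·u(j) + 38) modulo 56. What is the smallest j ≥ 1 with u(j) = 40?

Listing terms: u(0) = 26; u(1) = 48; u(2) = 22; u(3) = 12; u(4) = 34; u(5) = 8; u(6) = 54; u(7) = 20; u(8) = 50; u(9) = 40; u(10) = 6; u(11) = 36; u(12) = 26.
Since u(12) = u(0) = 26, the sequence is periodic with period 12.
The value 40 first appears (with j ≥ 1) at u(9).

9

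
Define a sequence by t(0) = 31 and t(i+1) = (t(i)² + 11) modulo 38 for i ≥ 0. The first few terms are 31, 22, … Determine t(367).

We have t(0) = 31,  t(1) = 22,  t(2) = 1,  t(3) = 12,  t(4) = 3,  t(5) = 20,  t(6) = 31.
The sequence repeats with period 6.
So t(367) = t(0 + ((367-0) mod 6)) = t(1) = 22.

22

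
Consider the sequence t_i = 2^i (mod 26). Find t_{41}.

Listing terms: t_0 = 1; t_1 = 2; t_2 = 4; t_3 = 8; t_4 = 16; t_5 = 6; t_6 = 12; t_7 = 24; t_8 = 22; t_9 = 18; t_{10} = 10; t_{11} = 20; t_{12} = 14; t_{13} = 2.
Since t_{13} = t_1 = 2, the sequence is eventually periodic: after a pre-period of length 1 it cycles with period 12.
For i ≥ 1, t_i depends only on (i - 1) mod 12. (41 - 1) mod 12 = 4, so t_{41} = t_5 = 6.

6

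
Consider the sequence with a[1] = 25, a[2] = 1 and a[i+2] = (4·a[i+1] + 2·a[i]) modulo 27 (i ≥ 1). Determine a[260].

a[1] = 25; a[2] = 1; a[3] = 0; a[4] = 2; a[5] = 8; a[6] = 9; a[7] = 25; a[8] = 10; a[9] = 9; a[10] = 2; a[11] = 26; a[12] = 0; a[13] = 25; a[14] = 19; a[15] = 18; a[16] = 2; a[17] = 17; a[18] = 18; a[19] = 25; a[20] = 1.
The sequence repeats with period 18.
So a[260] = a[1 + ((260-1) mod 18)] = a[8] = 10.

10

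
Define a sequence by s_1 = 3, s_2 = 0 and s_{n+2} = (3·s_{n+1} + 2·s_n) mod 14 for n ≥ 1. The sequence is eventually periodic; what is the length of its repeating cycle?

48

Listing terms: s_1 = 3,  s_2 = 0,  s_3 = 6,  s_4 = 4,  s_5 = 10,  s_6 = 10,  s_7 = 8,  s_8 = 2,  s_9 = 8,  s_{10} = 0,  s_{11} = 2,  s_{12} = 6,  s_{13} = 8,  s_{14} = 8,  s_{15} = 12,  s_{16} = 10,  s_{17} = 12,  s_{18} = 0,  s_{19} = 10,  s_{20} = 2,  s_{21} = 12,  s_{22} = 12,  s_{23} = 4,  s_{24} = 8,  s_{25} = 4,  s_{26} = 0,  s_{27} = 8,  s_{28} = 10,  s_{29} = 4,  s_{30} = 4,  s_{31} = 6,  s_{32} = 12,  s_{33} = 6,  s_{34} = 0,  s_{35} = 12,  s_{36} = 8,  s_{37} = 6,  s_{38} = 6,  s_{39} = 2,  s_{40} = 4,  s_{41} = 2,  s_{42} = 0,  s_{43} = 4,  s_{44} = 12,  s_{45} = 2,  s_{46} = 2,  s_{47} = 10,  s_{48} = 6,  s_{49} = 10,  s_{50} = 0,  s_{51} = 6.
Since (s_{50}, s_{51}) = (s_2, s_3) = (0, 6) (two consecutive terms determine the rest), the sequence is eventually periodic: after a pre-period of length 1 it cycles with period 48.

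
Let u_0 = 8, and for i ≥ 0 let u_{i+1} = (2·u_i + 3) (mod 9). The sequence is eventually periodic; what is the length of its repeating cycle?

Listing terms: u_0 = 8,  u_1 = 1,  u_2 = 5,  u_3 = 4,  u_4 = 2,  u_5 = 7,  u_6 = 8.
The sequence repeats with period 6.

6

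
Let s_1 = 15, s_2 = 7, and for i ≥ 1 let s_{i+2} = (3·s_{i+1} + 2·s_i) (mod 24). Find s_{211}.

We have s_1 = 15, s_2 = 7, s_3 = 3, s_4 = 23, s_5 = 3, s_6 = 7, s_7 = 3.
Since (s_6, s_7) = (s_2, s_3) = (7, 3) (two consecutive terms determine the rest), the sequence is eventually periodic: after a pre-period of length 1 it cycles with period 4.
For i ≥ 2, s_i depends only on (i - 2) mod 4. (211 - 2) mod 4 = 1, so s_{211} = s_3 = 3.

3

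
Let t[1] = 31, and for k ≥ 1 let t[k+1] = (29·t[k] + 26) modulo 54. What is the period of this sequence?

Listing terms: t[1] = 31, t[2] = 7, t[3] = 13, t[4] = 25, t[5] = 49, t[6] = 43, t[7] = 31.
Since t[7] = t[1] = 31, the sequence is periodic with period 6.

6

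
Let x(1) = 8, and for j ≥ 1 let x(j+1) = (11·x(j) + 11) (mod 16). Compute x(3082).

3

We have x(1) = 8,  x(2) = 3,  x(3) = 12,  x(4) = 15,  x(5) = 0,  x(6) = 11,  x(7) = 4,  x(8) = 7,  x(9) = 8.
The sequence repeats with period 8.
So x(3082) = x(1 + ((3082-1) mod 8)) = x(2) = 3.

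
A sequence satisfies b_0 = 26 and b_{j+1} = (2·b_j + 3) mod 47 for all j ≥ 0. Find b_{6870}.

b_0 = 26; b_1 = 8; b_2 = 19; b_3 = 41; b_4 = 38; b_5 = 32; b_6 = 20; b_7 = 43; b_8 = 42; b_9 = 40; b_{10} = 36; b_{11} = 28; b_{12} = 12; b_{13} = 27; b_{14} = 10; b_{15} = 23; b_{16} = 2; b_{17} = 7; b_{18} = 17; b_{19} = 37; b_{20} = 30; b_{21} = 16; b_{22} = 35; b_{23} = 26.
Since b_{23} = b_0 = 26, the sequence is periodic with period 23.
So b_{6870} = b_{0 + ((6870-0) mod 23)} = b_{16} = 2.

2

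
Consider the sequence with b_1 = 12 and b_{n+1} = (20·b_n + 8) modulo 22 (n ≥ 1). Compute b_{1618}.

18

Computing terms: b_1 = 12, b_2 = 6, b_3 = 18, b_4 = 16, b_5 = 20, b_6 = 12.
The sequence repeats with period 5.
(1618 - 1) mod 5 = 2, so b_{1618} = b_3 = 18.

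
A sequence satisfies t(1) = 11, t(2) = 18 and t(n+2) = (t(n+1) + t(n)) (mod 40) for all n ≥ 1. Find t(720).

t(1) = 11,  t(2) = 18,  t(3) = 29,  t(4) = 7,  t(5) = 36,  t(6) = 3,  t(7) = 39,  t(8) = 2,  t(9) = 1,  t(10) = 3,  t(11) = 4,  t(12) = 7,  t(13) = 11,  t(14) = 18.
The sequence repeats with period 12.
So t(720) = t(1 + ((720-1) mod 12)) = t(12) = 7.

7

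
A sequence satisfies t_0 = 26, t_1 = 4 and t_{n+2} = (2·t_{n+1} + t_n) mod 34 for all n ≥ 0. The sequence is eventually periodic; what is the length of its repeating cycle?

Computing terms: t_0 = 26,  t_1 = 4,  t_2 = 0,  t_3 = 4,  t_4 = 8,  t_5 = 20,  t_6 = 14,  t_7 = 14,  t_8 = 8,  t_9 = 30,  t_{10} = 0,  t_{11} = 30,  t_{12} = 26,  t_{13} = 14,  t_{14} = 20,  t_{15} = 20,  t_{16} = 26,  t_{17} = 4.
Since (t_{16}, t_{17}) = (t_0, t_1) = (26, 4) (two consecutive terms determine the rest), the sequence is periodic with period 16.

16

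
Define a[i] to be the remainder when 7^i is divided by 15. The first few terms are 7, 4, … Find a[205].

a[1] = 7; a[2] = 4; a[3] = 13; a[4] = 1; a[5] = 7.
The sequence repeats with period 4.
(205 - 1) mod 4 = 0, so a[205] = a[1] = 7.

7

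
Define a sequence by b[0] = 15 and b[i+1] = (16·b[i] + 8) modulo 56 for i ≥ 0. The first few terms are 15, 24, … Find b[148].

24

We have b[0] = 15; b[1] = 24; b[2] = 0; b[3] = 8; b[4] = 24.
Since b[4] = b[1] = 24, the sequence is eventually periodic: after a pre-period of length 1 it cycles with period 3.
For i ≥ 1, b[i] depends only on (i - 1) mod 3. (148 - 1) mod 3 = 0, so b[148] = b[1] = 24.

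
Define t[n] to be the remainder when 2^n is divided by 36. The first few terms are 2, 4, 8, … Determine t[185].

We have t[1] = 2; t[2] = 4; t[3] = 8; t[4] = 16; t[5] = 32; t[6] = 28; t[7] = 20; t[8] = 4.
Since t[8] = t[2] = 4, the sequence is eventually periodic: after a pre-period of length 1 it cycles with period 6.
For n ≥ 2, t[n] depends only on (n - 2) mod 6. (185 - 2) mod 6 = 3, so t[185] = t[5] = 32.

32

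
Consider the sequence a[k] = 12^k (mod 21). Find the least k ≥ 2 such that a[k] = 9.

4

a[1] = 12,  a[2] = 18,  a[3] = 6,  a[4] = 9,  a[5] = 3,  a[6] = 15,  a[7] = 12.
The sequence repeats with period 6.
The value 9 first appears (with k ≥ 2) at a[4].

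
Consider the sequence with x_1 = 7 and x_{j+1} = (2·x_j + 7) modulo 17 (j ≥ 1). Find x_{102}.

16

We have x_1 = 7, x_2 = 4, x_3 = 15, x_4 = 3, x_5 = 13, x_6 = 16, x_7 = 5, x_8 = 0, x_9 = 7.
The sequence repeats with period 8.
So x_{102} = x_{1 + ((102-1) mod 8)} = x_6 = 16.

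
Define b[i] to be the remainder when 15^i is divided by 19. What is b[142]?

We have b[1] = 15,  b[2] = 16,  b[3] = 12,  b[4] = 9,  b[5] = 2,  b[6] = 11,  b[7] = 13,  b[8] = 5,  b[9] = 18,  b[10] = 4,  b[11] = 3,  b[12] = 7,  b[13] = 10,  b[14] = 17,  b[15] = 8,  b[16] = 6,  b[17] = 14,  b[18] = 1,  b[19] = 15.
Since b[19] = b[1] = 15, the sequence is periodic with period 18.
So b[142] = b[1 + ((142-1) mod 18)] = b[16] = 6.

6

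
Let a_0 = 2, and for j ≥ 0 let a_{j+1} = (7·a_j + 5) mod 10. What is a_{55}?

a_0 = 2; a_1 = 9; a_2 = 8; a_3 = 1; a_4 = 2.
Since a_4 = a_0 = 2, the sequence is periodic with period 4.
So a_{55} = a_{0 + ((55-0) mod 4)} = a_3 = 1.

1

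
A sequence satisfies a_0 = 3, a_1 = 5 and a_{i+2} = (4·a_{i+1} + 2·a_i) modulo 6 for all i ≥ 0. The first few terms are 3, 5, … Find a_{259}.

a_0 = 3; a_1 = 5; a_2 = 2; a_3 = 0; a_4 = 4; a_5 = 4; a_6 = 0; a_7 = 2; a_8 = 2; a_9 = 0.
Since (a_8, a_9) = (a_2, a_3) = (2, 0) (two consecutive terms determine the rest), the sequence is eventually periodic: after a pre-period of length 2 it cycles with period 6.
For i ≥ 2, a_i depends only on (i - 2) mod 6. (259 - 2) mod 6 = 5, so a_{259} = a_7 = 2.

2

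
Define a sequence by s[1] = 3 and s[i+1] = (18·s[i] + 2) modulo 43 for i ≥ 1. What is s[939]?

11

s[1] = 3, s[2] = 13, s[3] = 21, s[4] = 36, s[5] = 5, s[6] = 6, s[7] = 24, s[8] = 4, s[9] = 31, s[10] = 1, s[11] = 20, s[12] = 18, s[13] = 25, s[14] = 22, s[15] = 11, s[16] = 28, s[17] = 33, s[18] = 37, s[19] = 23, s[20] = 29, s[21] = 8, s[22] = 17, s[23] = 7, s[24] = 42, s[25] = 27, s[26] = 15, s[27] = 14, s[28] = 39, s[29] = 16, s[30] = 32, s[31] = 19, s[32] = 0, s[33] = 2, s[34] = 38, s[35] = 41, s[36] = 9, s[37] = 35, s[38] = 30, s[39] = 26, s[40] = 40, s[41] = 34, s[42] = 12, s[43] = 3.
The sequence repeats with period 42.
So s[939] = s[1 + ((939-1) mod 42)] = s[15] = 11.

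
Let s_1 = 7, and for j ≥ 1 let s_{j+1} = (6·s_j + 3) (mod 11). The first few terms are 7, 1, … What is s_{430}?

s_1 = 7, s_2 = 1, s_3 = 9, s_4 = 2, s_5 = 4, s_6 = 5, s_7 = 0, s_8 = 3, s_9 = 10, s_{10} = 8, s_{11} = 7.
The sequence repeats with period 10.
So s_{430} = s_{1 + ((430-1) mod 10)} = s_{10} = 8.

8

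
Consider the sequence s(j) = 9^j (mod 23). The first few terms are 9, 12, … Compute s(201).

16

Listing terms: s(1) = 9, s(2) = 12, s(3) = 16, s(4) = 6, s(5) = 8, s(6) = 3, s(7) = 4, s(8) = 13, s(9) = 2, s(10) = 18, s(11) = 1, s(12) = 9.
Since s(12) = s(1) = 9, the sequence is periodic with period 11.
(201 - 1) mod 11 = 2, so s(201) = s(3) = 16.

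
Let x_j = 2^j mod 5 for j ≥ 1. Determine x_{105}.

2

x_1 = 2,  x_2 = 4,  x_3 = 3,  x_4 = 1,  x_5 = 2.
The sequence repeats with period 4.
(105 - 1) mod 4 = 0, so x_{105} = x_1 = 2.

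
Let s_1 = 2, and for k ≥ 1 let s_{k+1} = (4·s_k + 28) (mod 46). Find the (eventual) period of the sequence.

Computing terms: s_1 = 2, s_2 = 36, s_3 = 34, s_4 = 26, s_5 = 40, s_6 = 4, s_7 = 44, s_8 = 20, s_9 = 16, s_{10} = 0, s_{11} = 28, s_{12} = 2.
Since s_{12} = s_1 = 2, the sequence is periodic with period 11.

11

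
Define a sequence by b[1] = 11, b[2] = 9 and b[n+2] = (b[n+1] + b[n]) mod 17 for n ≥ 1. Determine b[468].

Computing terms: b[1] = 11,  b[2] = 9,  b[3] = 3,  b[4] = 12,  b[5] = 15,  b[6] = 10,  b[7] = 8,  b[8] = 1,  b[9] = 9,  b[10] = 10,  b[11] = 2,  b[12] = 12,  b[13] = 14,  b[14] = 9,  b[15] = 6,  b[16] = 15,  b[17] = 4,  b[18] = 2,  b[19] = 6,  b[20] = 8,  b[21] = 14,  b[22] = 5,  b[23] = 2,  b[24] = 7,  b[25] = 9,  b[26] = 16,  b[27] = 8,  b[28] = 7,  b[29] = 15,  b[30] = 5,  b[31] = 3,  b[32] = 8,  b[33] = 11,  b[34] = 2,  b[35] = 13,  b[36] = 15,  b[37] = 11,  b[38] = 9.
Since (b[37], b[38]) = (b[1], b[2]) = (11, 9) (two consecutive terms determine the rest), the sequence is periodic with period 36.
(468 - 1) mod 36 = 35, so b[468] = b[36] = 15.

15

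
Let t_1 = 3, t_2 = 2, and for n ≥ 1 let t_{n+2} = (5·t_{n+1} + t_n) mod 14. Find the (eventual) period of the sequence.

6

t_1 = 3; t_2 = 2; t_3 = 13; t_4 = 11; t_5 = 12; t_6 = 1; t_7 = 3; t_8 = 2.
Since (t_7, t_8) = (t_1, t_2) = (3, 2) (two consecutive terms determine the rest), the sequence is periodic with period 6.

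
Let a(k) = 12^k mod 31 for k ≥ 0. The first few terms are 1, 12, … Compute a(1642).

a(0) = 1, a(1) = 12, a(2) = 20, a(3) = 23, a(4) = 28, a(5) = 26, a(6) = 2, a(7) = 24, a(8) = 9, a(9) = 15, a(10) = 25, a(11) = 21, a(12) = 4, a(13) = 17, a(14) = 18, a(15) = 30, a(16) = 19, a(17) = 11, a(18) = 8, a(19) = 3, a(20) = 5, a(21) = 29, a(22) = 7, a(23) = 22, a(24) = 16, a(25) = 6, a(26) = 10, a(27) = 27, a(28) = 14, a(29) = 13, a(30) = 1.
Since a(30) = a(0) = 1, the sequence is periodic with period 30.
(1642 - 0) mod 30 = 22, so a(1642) = a(22) = 7.

7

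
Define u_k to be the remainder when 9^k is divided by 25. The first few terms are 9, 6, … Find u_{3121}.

9

Computing terms: u_1 = 9; u_2 = 6; u_3 = 4; u_4 = 11; u_5 = 24; u_6 = 16; u_7 = 19; u_8 = 21; u_9 = 14; u_{10} = 1; u_{11} = 9.
The sequence repeats with period 10.
So u_{3121} = u_{1 + ((3121-1) mod 10)} = u_1 = 9.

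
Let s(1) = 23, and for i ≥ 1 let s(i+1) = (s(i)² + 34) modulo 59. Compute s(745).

We have s(1) = 23,  s(2) = 32,  s(3) = 55,  s(4) = 50,  s(5) = 56,  s(6) = 43,  s(7) = 54,  s(8) = 0,  s(9) = 34,  s(10) = 10,  s(11) = 16,  s(12) = 54.
Since s(12) = s(7) = 54, the sequence is eventually periodic: after a pre-period of length 6 it cycles with period 5.
For i ≥ 7, s(i) depends only on (i - 7) mod 5. (745 - 7) mod 5 = 3, so s(745) = s(10) = 10.

10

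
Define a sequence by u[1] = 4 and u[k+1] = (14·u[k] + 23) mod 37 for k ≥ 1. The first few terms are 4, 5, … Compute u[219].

19

u[1] = 4, u[2] = 5, u[3] = 19, u[4] = 30, u[5] = 36, u[6] = 9, u[7] = 1, u[8] = 0, u[9] = 23, u[10] = 12, u[11] = 6, u[12] = 33, u[13] = 4.
The sequence repeats with period 12.
(219 - 1) mod 12 = 2, so u[219] = u[3] = 19.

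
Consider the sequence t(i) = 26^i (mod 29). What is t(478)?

9

Listing terms: t(1) = 26, t(2) = 9, t(3) = 2, t(4) = 23, t(5) = 18, t(6) = 4, t(7) = 17, t(8) = 7, t(9) = 8, t(10) = 5, t(11) = 14, t(12) = 16, t(13) = 10, t(14) = 28, t(15) = 3, t(16) = 20, t(17) = 27, t(18) = 6, t(19) = 11, t(20) = 25, t(21) = 12, t(22) = 22, t(23) = 21, t(24) = 24, t(25) = 15, t(26) = 13, t(27) = 19, t(28) = 1, t(29) = 26.
Since t(29) = t(1) = 26, the sequence is periodic with period 28.
So t(478) = t(1 + ((478-1) mod 28)) = t(2) = 9.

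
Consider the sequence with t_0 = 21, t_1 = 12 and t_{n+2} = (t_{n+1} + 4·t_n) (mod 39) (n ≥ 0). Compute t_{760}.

21

Listing terms: t_0 = 21; t_1 = 12; t_2 = 18; t_3 = 27; t_4 = 21; t_5 = 12.
The sequence repeats with period 4.
So t_{760} = t_{0 + ((760-0) mod 4)} = t_0 = 21.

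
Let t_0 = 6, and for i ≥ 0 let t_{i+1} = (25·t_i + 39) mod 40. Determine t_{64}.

14

Listing terms: t_0 = 6, t_1 = 29, t_2 = 4, t_3 = 19, t_4 = 34, t_5 = 9, t_6 = 24, t_7 = 39, t_8 = 14, t_9 = 29.
Since t_9 = t_1 = 29, the sequence is eventually periodic: after a pre-period of length 1 it cycles with period 8.
For i ≥ 1, t_i depends only on (i - 1) mod 8. (64 - 1) mod 8 = 7, so t_{64} = t_8 = 14.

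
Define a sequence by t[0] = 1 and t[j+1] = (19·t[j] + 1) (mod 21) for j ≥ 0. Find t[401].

0

t[0] = 1, t[1] = 20, t[2] = 3, t[3] = 16, t[4] = 11, t[5] = 0, t[6] = 1.
Since t[6] = t[0] = 1, the sequence is periodic with period 6.
(401 - 0) mod 6 = 5, so t[401] = t[5] = 0.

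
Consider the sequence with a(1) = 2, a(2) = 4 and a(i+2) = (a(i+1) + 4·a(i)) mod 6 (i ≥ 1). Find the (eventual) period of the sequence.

Computing terms: a(1) = 2,  a(2) = 4,  a(3) = 0,  a(4) = 4,  a(5) = 4,  a(6) = 2,  a(7) = 0,  a(8) = 2,  a(9) = 2,  a(10) = 4.
Since (a(9), a(10)) = (a(1), a(2)) = (2, 4) (two consecutive terms determine the rest), the sequence is periodic with period 8.

8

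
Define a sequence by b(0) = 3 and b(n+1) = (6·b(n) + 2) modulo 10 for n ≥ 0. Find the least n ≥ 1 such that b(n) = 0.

We have b(0) = 3,  b(1) = 0,  b(2) = 2,  b(3) = 4,  b(4) = 6,  b(5) = 8,  b(6) = 0.
Since b(6) = b(1) = 0, the sequence is eventually periodic: after a pre-period of length 1 it cycles with period 5.
The value 0 first appears (with n ≥ 1) at b(1).

1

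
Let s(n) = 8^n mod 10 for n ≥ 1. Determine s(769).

Computing terms: s(1) = 8,  s(2) = 4,  s(3) = 2,  s(4) = 6,  s(5) = 8.
Since s(5) = s(1) = 8, the sequence is periodic with period 4.
(769 - 1) mod 4 = 0, so s(769) = s(1) = 8.

8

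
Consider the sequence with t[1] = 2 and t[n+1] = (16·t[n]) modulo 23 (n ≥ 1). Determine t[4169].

We have t[1] = 2, t[2] = 9, t[3] = 6, t[4] = 4, t[5] = 18, t[6] = 12, t[7] = 8, t[8] = 13, t[9] = 1, t[10] = 16, t[11] = 3, t[12] = 2.
The sequence repeats with period 11.
So t[4169] = t[1 + ((4169-1) mod 11)] = t[11] = 3.

3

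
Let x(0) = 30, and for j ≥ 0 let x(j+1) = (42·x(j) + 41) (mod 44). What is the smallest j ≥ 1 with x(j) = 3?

We have x(0) = 30; x(1) = 25; x(2) = 35; x(3) = 15; x(4) = 11; x(5) = 19; x(6) = 3; x(7) = 35.
Since x(7) = x(2) = 35, the sequence is eventually periodic: after a pre-period of length 2 it cycles with period 5.
The value 3 first appears (with j ≥ 1) at x(6).

6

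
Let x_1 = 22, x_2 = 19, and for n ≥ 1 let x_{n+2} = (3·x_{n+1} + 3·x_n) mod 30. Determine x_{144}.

Computing terms: x_1 = 22; x_2 = 19; x_3 = 3; x_4 = 6; x_5 = 27; x_6 = 9; x_7 = 18; x_8 = 21; x_9 = 27; x_{10} = 24; x_{11} = 3; x_{12} = 21; x_{13} = 12; x_{14} = 9; x_{15} = 3; x_{16} = 6.
Since (x_{15}, x_{16}) = (x_3, x_4) = (3, 6) (two consecutive terms determine the rest), the sequence is eventually periodic: after a pre-period of length 2 it cycles with period 12.
For n ≥ 3, x_n depends only on (n - 3) mod 12. (144 - 3) mod 12 = 9, so x_{144} = x_{12} = 21.

21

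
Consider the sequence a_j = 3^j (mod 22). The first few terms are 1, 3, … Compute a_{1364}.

15

We have a_0 = 1, a_1 = 3, a_2 = 9, a_3 = 5, a_4 = 15, a_5 = 1.
The sequence repeats with period 5.
(1364 - 0) mod 5 = 4, so a_{1364} = a_4 = 15.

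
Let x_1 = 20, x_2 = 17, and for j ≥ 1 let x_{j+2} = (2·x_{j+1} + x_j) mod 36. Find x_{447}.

18

Listing terms: x_1 = 20, x_2 = 17, x_3 = 18, x_4 = 17, x_5 = 16, x_6 = 13, x_7 = 6, x_8 = 25, x_9 = 20, x_{10} = 29, x_{11} = 6, x_{12} = 5, x_{13} = 16, x_{14} = 1, x_{15} = 18, x_{16} = 1, x_{17} = 20, x_{18} = 5, x_{19} = 30, x_{20} = 29, x_{21} = 16, x_{22} = 25, x_{23} = 30, x_{24} = 13, x_{25} = 20, x_{26} = 17.
Since (x_{25}, x_{26}) = (x_1, x_2) = (20, 17) (two consecutive terms determine the rest), the sequence is periodic with period 24.
So x_{447} = x_{1 + ((447-1) mod 24)} = x_{15} = 18.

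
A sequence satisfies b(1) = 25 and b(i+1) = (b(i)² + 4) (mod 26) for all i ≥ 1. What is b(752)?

b(1) = 25; b(2) = 5; b(3) = 3; b(4) = 13; b(5) = 17; b(6) = 7; b(7) = 1; b(8) = 5.
Since b(8) = b(2) = 5, the sequence is eventually periodic: after a pre-period of length 1 it cycles with period 6.
For i ≥ 2, b(i) depends only on (i - 2) mod 6. (752 - 2) mod 6 = 0, so b(752) = b(2) = 5.

5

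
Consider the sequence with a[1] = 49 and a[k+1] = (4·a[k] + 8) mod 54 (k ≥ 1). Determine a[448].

16

We have a[1] = 49, a[2] = 42, a[3] = 14, a[4] = 10, a[5] = 48, a[6] = 38, a[7] = 52, a[8] = 0, a[9] = 8, a[10] = 40, a[11] = 6, a[12] = 32, a[13] = 28, a[14] = 12, a[15] = 2, a[16] = 16, a[17] = 18, a[18] = 26, a[19] = 4, a[20] = 24, a[21] = 50, a[22] = 46, a[23] = 30, a[24] = 20, a[25] = 34, a[26] = 36, a[27] = 44, a[28] = 22, a[29] = 42.
Since a[29] = a[2] = 42, the sequence is eventually periodic: after a pre-period of length 1 it cycles with period 27.
For k ≥ 2, a[k] depends only on (k - 2) mod 27. (448 - 2) mod 27 = 14, so a[448] = a[16] = 16.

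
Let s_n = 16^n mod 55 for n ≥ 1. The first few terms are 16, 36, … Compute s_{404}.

31

s_1 = 16, s_2 = 36, s_3 = 26, s_4 = 31, s_5 = 1, s_6 = 16.
The sequence repeats with period 5.
(404 - 1) mod 5 = 3, so s_{404} = s_4 = 31.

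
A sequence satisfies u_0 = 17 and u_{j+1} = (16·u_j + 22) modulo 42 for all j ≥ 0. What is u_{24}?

38

Listing terms: u_0 = 17; u_1 = 0; u_2 = 22; u_3 = 38; u_4 = 0.
Since u_4 = u_1 = 0, the sequence is eventually periodic: after a pre-period of length 1 it cycles with period 3.
For j ≥ 1, u_j depends only on (j - 1) mod 3. (24 - 1) mod 3 = 2, so u_{24} = u_3 = 38.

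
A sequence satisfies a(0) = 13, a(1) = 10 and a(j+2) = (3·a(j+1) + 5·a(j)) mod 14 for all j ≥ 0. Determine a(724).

10

Computing terms: a(0) = 13; a(1) = 10; a(2) = 11; a(3) = 13; a(4) = 10.
The sequence repeats with period 3.
So a(724) = a(0 + ((724-0) mod 3)) = a(1) = 10.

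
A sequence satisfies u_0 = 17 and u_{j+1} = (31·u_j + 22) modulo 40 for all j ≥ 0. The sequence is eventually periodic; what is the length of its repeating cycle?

u_0 = 17,  u_1 = 29,  u_2 = 1,  u_3 = 13,  u_4 = 25,  u_5 = 37,  u_6 = 9,  u_7 = 21,  u_8 = 33,  u_9 = 5,  u_{10} = 17.
The sequence repeats with period 10.

10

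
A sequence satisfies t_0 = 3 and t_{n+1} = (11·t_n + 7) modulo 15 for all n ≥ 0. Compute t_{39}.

We have t_0 = 3,  t_1 = 10,  t_2 = 12,  t_3 = 4,  t_4 = 6,  t_5 = 13,  t_6 = 0,  t_7 = 7,  t_8 = 9,  t_9 = 1,  t_{10} = 3.
Since t_{10} = t_0 = 3, the sequence is periodic with period 10.
So t_{39} = t_{0 + ((39-0) mod 10)} = t_9 = 1.

1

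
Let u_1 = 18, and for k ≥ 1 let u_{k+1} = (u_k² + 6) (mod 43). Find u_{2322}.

u_1 = 18; u_2 = 29; u_3 = 30; u_4 = 3; u_5 = 15; u_6 = 16; u_7 = 4; u_8 = 22; u_9 = 17; u_{10} = 37; u_{11} = 42; u_{12} = 7; u_{13} = 12; u_{14} = 21; u_{15} = 17.
Since u_{15} = u_9 = 17, the sequence is eventually periodic: after a pre-period of length 8 it cycles with period 6.
For k ≥ 9, u_k depends only on (k - 9) mod 6. (2322 - 9) mod 6 = 3, so u_{2322} = u_{12} = 7.

7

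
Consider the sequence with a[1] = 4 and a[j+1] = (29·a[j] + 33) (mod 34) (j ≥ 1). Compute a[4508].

Listing terms: a[1] = 4,  a[2] = 13,  a[3] = 2,  a[4] = 23,  a[5] = 20,  a[6] = 1,  a[7] = 28,  a[8] = 29,  a[9] = 24,  a[10] = 15,  a[11] = 26,  a[12] = 5,  a[13] = 8,  a[14] = 27,  a[15] = 0,  a[16] = 33,  a[17] = 4.
The sequence repeats with period 16.
(4508 - 1) mod 16 = 11, so a[4508] = a[12] = 5.

5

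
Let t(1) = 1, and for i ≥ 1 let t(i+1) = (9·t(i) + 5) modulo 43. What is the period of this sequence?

21

t(1) = 1; t(2) = 14; t(3) = 2; t(4) = 23; t(5) = 40; t(6) = 21; t(7) = 22; t(8) = 31; t(9) = 26; t(10) = 24; t(11) = 6; t(12) = 16; t(13) = 20; t(14) = 13; t(15) = 36; t(16) = 28; t(17) = 42; t(18) = 39; t(19) = 12; t(20) = 27; t(21) = 33; t(22) = 1.
Since t(22) = t(1) = 1, the sequence is periodic with period 21.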